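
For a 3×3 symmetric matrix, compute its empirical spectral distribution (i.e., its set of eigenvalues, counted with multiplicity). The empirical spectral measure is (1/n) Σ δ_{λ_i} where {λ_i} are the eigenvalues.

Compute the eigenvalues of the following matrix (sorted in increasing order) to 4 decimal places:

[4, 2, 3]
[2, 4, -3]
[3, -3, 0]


Since M is real symmetric, all three eigenvalues are real; they are the roots of det(λI − M) = λ³ − (tr M) λ² + s λ − det M, where s is the sum of the principal 2×2 minors.
tr M = 4 + 4 + 0 = 8.
s = (4·4 − 2²) + (4·0 − 3²) + (4·0 − (-3)²) = 12 + (-9) + (-9) = -6.
det M (expand along row 1) = 4·(-9) − 2·9 + 3·(-18) = -108.
Characteristic polynomial: λ³ − 8λ² − 6λ + 108 = 0.
Substitute λ = y + (tr M)/3 = y + 2.666667 to remove the quadratic term: y³ + p·y + q = 0 with p = s − (tr M)²/3 = -27.333333 and q = −2(tr M)³/27 + (tr M)·s/3 − det M = 54.074074.
Three real roots ⇒ use the trigonometric (Viète) form: r = 2√(−p/3) = 6.036923, φ = arccos(3q/(p·r)) = arccos(-0.983110) = 2.957539 rad.
y_k = r·cos(φ/3 − 2πk/3) for k = 0, 1, 2 gives y = 3.333333, 2.692232, -6.025566.
λ_k = y_k + 2.666667 gives λ = 6.0000, 5.3589, -3.3589 (check: the sum is 8.0000 = tr M).

Eigenvalues sorted in increasing order: [-3.3589, 5.3589, 6.0000].


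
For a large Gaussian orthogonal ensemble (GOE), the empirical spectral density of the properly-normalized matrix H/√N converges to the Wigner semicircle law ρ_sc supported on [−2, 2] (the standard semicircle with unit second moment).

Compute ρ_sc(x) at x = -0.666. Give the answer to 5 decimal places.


ρ_sc(x) = (1/(2π)) √(4 − x²). With x = -0.666:
  4 − x² = 4 − (-0.666)² = 4 − 0.443556 = 3.556444.
  √(4 − x²) = 1.885854.
  1/(2π) = 0.159155.
  ρ_sc(-0.666) = 0.159155 · 1.885854 = 0.300143.

Rounded to 5 decimal places: ρ_sc(-0.666) ≈ 0.30014.


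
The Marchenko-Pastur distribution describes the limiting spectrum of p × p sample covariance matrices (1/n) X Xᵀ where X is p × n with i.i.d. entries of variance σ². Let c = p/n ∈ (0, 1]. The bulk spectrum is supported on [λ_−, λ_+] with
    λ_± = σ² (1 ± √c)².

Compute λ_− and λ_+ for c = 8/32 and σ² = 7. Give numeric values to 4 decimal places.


c = 8/32 = 0.250000; √c = 0.500000.
λ_− = σ² (1 − √c)² = 7 · (1 − 0.500000)² = 7 · (0.500000)² = 1.750000.
λ_+ = σ² (1 + √c)² = 7 · (1 + 0.500000)² = 7 · (1.500000)² = 15.750000.

Rounded to 4 decimal places: λ_− ≈ 1.7500, λ_+ ≈ 15.7500.


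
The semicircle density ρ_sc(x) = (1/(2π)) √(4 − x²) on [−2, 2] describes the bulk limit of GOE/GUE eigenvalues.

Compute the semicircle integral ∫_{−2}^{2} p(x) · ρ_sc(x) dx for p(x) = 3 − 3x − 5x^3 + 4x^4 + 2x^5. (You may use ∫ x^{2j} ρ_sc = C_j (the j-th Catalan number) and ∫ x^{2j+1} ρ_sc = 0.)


Write p(x) = Σ a_i x^i, split into monomials and integrate each against ρ_sc separately.
Using ∫ x^{2j} ρ_sc = C_j = (1/(j+1)) C(2j, j) (Catalan numbers) and ∫ x^{2j+1} ρ_sc = 0 (odd monomials vanish by symmetry):
  i = 0 (even): a_0 · C_{0} = 3 · 1 = 3
  i = 1 (odd): ∫ x^1 ρ_sc = 0 (vanishes)
  i = 3 (odd): ∫ x^3 ρ_sc = 0 (vanishes)
  i = 4 (even): a_4 · C_{2} = 4 · 2 = 8
  i = 5 (odd): ∫ x^5 ρ_sc = 0 (vanishes)

Summing the contributions: ∫_{−2}^{2} p(x) ρ_sc(x) dx = 3 + 8 = 11.


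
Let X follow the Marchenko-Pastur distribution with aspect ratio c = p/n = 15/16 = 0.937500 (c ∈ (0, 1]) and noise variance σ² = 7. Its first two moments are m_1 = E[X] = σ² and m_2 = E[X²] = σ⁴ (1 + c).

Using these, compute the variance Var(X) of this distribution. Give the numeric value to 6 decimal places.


m_1 = E[X] = σ² = 7, so m_1² = 49.
m_2 = E[X²] = σ⁴ (1 + c) = 49 · (1 + 0.937500) = 49 · 1.937500 = 94.937500.
(Note m_2 − m_1² simplifies to c · σ⁴ = 0.937500 · 49.)

Var(X) = m_2 − m_1² = 94.937500 − 49 = 45.937500.


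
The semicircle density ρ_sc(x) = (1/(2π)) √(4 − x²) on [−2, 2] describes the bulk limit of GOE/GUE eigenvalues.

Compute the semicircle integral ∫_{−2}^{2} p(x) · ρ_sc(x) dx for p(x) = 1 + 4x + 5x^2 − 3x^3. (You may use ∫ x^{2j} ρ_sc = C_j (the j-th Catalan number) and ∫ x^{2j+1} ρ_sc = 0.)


Write p(x) = Σ a_i x^i, split into monomials and integrate each against ρ_sc separately.
Using ∫ x^{2j} ρ_sc = C_j = (1/(j+1)) C(2j, j) (Catalan numbers) and ∫ x^{2j+1} ρ_sc = 0 (odd monomials vanish by symmetry):
  i = 0 (even): a_0 · C_{0} = 1 · 1 = 1
  i = 1 (odd): ∫ x^1 ρ_sc = 0 (vanishes)
  i = 2 (even): a_2 · C_{1} = 5 · 1 = 5
  i = 3 (odd): ∫ x^3 ρ_sc = 0 (vanishes)

Summing the contributions: ∫_{−2}^{2} p(x) ρ_sc(x) dx = 1 + 5 = 6.


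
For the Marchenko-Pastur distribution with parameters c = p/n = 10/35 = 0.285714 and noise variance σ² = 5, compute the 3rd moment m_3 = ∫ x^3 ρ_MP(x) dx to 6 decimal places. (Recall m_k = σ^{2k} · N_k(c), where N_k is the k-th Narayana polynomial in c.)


E[X³] = σ⁶ (1 + 3c + c²) (third MP moment). With σ² = 5 (so σ⁶ = 125) and c = 10/35 = 0.285714: E[X³] = 125 · (1 + 3·0.285714 + (0.285714)²) = 125 · 1.938776.

So E[X^3] = 242.346939.


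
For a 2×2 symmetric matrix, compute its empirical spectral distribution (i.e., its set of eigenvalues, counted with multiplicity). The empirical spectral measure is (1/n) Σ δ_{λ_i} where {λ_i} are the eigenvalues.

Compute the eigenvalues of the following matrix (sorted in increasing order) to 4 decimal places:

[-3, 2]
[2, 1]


Since M is real symmetric, both eigenvalues are real; they are the roots of det(λI − M) = λ² − (tr M) λ + det M.
tr M = -3 + 1 = -2.
det M = (-3)·1 − 2² = -3 − 4 = -7.
Characteristic polynomial: λ² + 2λ − 7 = 0.
Discriminant Δ = (tr M)² − 4·det M = 4 − (-28) = 32; √Δ = 5.656854.
λ = (tr M ± √Δ)/2 = (-2 ± 5.656854)/2, giving (tr M − √Δ)/2 = -3.8284 and (tr M + √Δ)/2 = 1.8284.

Eigenvalues sorted in increasing order: [-3.8284, 1.8284].


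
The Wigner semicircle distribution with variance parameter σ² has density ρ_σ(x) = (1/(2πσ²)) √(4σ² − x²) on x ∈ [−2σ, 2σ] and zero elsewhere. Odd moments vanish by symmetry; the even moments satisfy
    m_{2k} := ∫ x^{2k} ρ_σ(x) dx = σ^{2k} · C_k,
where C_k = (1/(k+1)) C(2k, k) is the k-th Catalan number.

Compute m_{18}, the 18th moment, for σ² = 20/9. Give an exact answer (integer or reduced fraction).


By the scaled semicircle moment identity, m_{2k} = σ^{2k} · C_k with k = 9.
C_9 = (1/(k+1)) · C(2k, k) = (1/10) · C(18, 9) = (1/10) · 48620 = 4862.
σ^{2k} = (σ²)^k = (20/9)^9 = 512000000000/387420489.

Therefore m_{18} = σ^{18} · C_9 = (512000000000/387420489) · 4862 = 2489344000000000/387420489.


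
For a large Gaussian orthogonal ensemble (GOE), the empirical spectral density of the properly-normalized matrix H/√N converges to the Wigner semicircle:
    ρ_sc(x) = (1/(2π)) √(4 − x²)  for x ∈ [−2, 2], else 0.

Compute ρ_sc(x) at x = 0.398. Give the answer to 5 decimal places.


ρ_sc(x) = (1/(2π)) √(4 − x²). With x = 0.398:
  4 − x² = 4 − (0.398)² = 4 − 0.158404 = 3.841596.
  √(4 − x²) = 1.959999.
  1/(2π) = 0.159155.
  ρ_sc(0.398) = 0.159155 · 1.959999 = 0.311944.

Rounded to 5 decimal places: ρ_sc(0.398) ≈ 0.31194.


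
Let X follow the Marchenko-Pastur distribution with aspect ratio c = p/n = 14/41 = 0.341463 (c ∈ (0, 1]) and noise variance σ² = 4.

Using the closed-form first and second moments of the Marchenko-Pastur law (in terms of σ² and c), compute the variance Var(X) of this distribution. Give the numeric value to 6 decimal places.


Recall the MP moments m_1 = E[X] = σ² and m_2 = E[X²] = σ⁴ (1 + c).
m_1 = E[X] = σ² = 4, so m_1² = 16.
m_2 = E[X²] = σ⁴ (1 + c) = 16 · (1 + 0.341463) = 16 · 1.341463 = 21.463415.
(Note m_2 − m_1² simplifies to c · σ⁴ = 0.341463 · 16.)

Var(X) = m_2 − m_1² = 21.463415 − 16 = 5.463415.


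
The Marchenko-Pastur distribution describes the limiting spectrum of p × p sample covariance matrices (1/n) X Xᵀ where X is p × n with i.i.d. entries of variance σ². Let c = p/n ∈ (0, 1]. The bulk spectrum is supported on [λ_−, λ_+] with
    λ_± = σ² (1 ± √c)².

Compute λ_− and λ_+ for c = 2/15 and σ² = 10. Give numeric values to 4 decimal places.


c = 2/15 = 0.133333; √c = 0.365148.
λ_− = σ² (1 − √c)² = 10 · (1 − 0.365148)² = 10 · (0.634852)² = 4.030366.
λ_+ = σ² (1 + √c)² = 10 · (1 + 0.365148)² = 10 · (1.365148)² = 18.636301.

Rounded to 4 decimal places: λ_− ≈ 4.0304, λ_+ ≈ 18.6363.


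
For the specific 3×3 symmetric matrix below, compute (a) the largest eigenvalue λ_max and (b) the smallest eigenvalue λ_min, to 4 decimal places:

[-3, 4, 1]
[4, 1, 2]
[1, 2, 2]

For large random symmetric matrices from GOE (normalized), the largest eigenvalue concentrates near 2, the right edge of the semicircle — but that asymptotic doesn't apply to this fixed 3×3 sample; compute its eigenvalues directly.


Since M is real symmetric, all three eigenvalues are real; they are the roots of det(λI − M) = λ³ − (tr M) λ² + s λ − det M, where s is the sum of the principal 2×2 minors.
tr M = -3 + 1 + 2 = 0.
s = ((-3)·1 − 4²) + ((-3)·2 − 1²) + (1·2 − 2²) = -19 + (-7) + (-2) = -28.
det M (expand along row 1) = (-3)·(-2) − 4·6 + 1·7 = -11.
Characteristic polynomial: λ³ − 28λ + 11 = 0.
Substitute λ = y + (tr M)/3 = y + 0.000000 to remove the quadratic term: y³ + p·y + q = 0 with p = s − (tr M)²/3 = -28.000000 and q = −2(tr M)³/27 + (tr M)·s/3 − det M = 11.000000.
Three real roots ⇒ use the trigonometric (Viète) form: r = 2√(−p/3) = 6.110101, φ = arccos(3q/(p·r)) = arccos(-0.192889) = 1.764902 rad.
y_k = r·cos(φ/3 − 2πk/3) for k = 0, 1, 2 gives y = 5.082901, 0.395059, -5.477960.
λ_k = y_k + 0.000000 gives λ = 5.0829, 0.3951, -5.4780 (check: the sum is 0.0000 = tr M).

Hence λ_max = 5.0829 and λ_min = -5.4780.


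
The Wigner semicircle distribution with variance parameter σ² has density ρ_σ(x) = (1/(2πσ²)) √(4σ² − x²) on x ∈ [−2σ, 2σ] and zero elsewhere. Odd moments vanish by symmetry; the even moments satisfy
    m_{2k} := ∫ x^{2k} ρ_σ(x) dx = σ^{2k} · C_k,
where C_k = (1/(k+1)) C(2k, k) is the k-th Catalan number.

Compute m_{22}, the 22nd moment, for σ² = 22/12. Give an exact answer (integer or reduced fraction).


By the scaled semicircle moment identity, m_{2k} = σ^{2k} · C_k with k = 11.
C_11 = (1/(k+1)) · C(2k, k) = (1/12) · C(22, 11) = (1/12) · 705432 = 58786.
σ^{2k} = (σ²)^k = (22/12)^11 = 285311670611/362797056.

Therefore m_{22} = σ^{22} · C_11 = (285311670611/362797056) · 58786 = 8386165934269123/181398528.


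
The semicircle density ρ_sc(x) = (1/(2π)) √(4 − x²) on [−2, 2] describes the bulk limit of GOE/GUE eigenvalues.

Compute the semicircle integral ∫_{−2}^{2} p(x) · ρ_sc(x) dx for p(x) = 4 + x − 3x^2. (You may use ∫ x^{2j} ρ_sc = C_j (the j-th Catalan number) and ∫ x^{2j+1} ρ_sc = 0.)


Write p(x) = Σ a_i x^i, split into monomials and integrate each against ρ_sc separately.
Using ∫ x^{2j} ρ_sc = C_j = (1/(j+1)) C(2j, j) (Catalan numbers) and ∫ x^{2j+1} ρ_sc = 0 (odd monomials vanish by symmetry):
  i = 0 (even): a_0 · C_{0} = 4 · 1 = 4
  i = 1 (odd): ∫ x^1 ρ_sc = 0 (vanishes)
  i = 2 (even): a_2 · C_{1} = -3 · 1 = -3

Summing the contributions: ∫_{−2}^{2} p(x) ρ_sc(x) dx = 4 + (-3) = 1.


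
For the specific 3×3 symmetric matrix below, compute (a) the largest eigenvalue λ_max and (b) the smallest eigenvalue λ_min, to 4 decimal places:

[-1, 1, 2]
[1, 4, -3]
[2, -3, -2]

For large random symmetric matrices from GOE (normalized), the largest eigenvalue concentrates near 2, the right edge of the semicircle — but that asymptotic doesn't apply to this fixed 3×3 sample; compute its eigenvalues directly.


Since M is real symmetric, all three eigenvalues are real; they are the roots of det(λI − M) = λ³ − (tr M) λ² + s λ − det M, where s is the sum of the principal 2×2 minors.
tr M = -1 + 4 + (-2) = 1.
s = ((-1)·4 − 1²) + ((-1)·(-2) − 2²) + (4·(-2) − (-3)²) = -5 + (-2) + (-17) = -24.
det M (expand along row 1) = (-1)·(-17) − 1·4 + 2·(-11) = -9.
Characteristic polynomial: λ³ − λ² − 24λ + 9 = 0.
Substitute λ = y + (tr M)/3 = y + 0.333333 to remove the quadratic term: y³ + p·y + q = 0 with p = s − (tr M)²/3 = -24.333333 and q = −2(tr M)³/27 + (tr M)·s/3 − det M = 0.925926.
Three real roots ⇒ use the trigonometric (Viète) form: r = 2√(−p/3) = 5.696002, φ = arccos(3q/(p·r)) = arccos(-0.020041) = 1.590839 rad.
y_k = r·cos(φ/3 − 2πk/3) for k = 0, 1, 2 gives y = 4.913746, 0.038054, -4.951800.
λ_k = y_k + 0.333333 gives λ = 5.2471, 0.3714, -4.6185 (check: the sum is 1.0000 = tr M).

Hence λ_max = 5.2471 and λ_min = -4.6185.


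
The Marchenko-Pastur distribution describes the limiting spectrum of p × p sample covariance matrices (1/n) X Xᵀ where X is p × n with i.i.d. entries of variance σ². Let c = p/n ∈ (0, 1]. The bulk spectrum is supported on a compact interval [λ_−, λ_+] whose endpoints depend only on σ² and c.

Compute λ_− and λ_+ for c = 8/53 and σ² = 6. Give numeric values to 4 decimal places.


c = 8/53 = 0.150943; √c = 0.388514.
λ_− = σ² (1 − √c)² = 6 · (1 − 0.388514)² = 6 · (0.611486)² = 2.243488.
λ_+ = σ² (1 + √c)² = 6 · (1 + 0.388514)² = 6 · (1.388514)² = 11.567833.

Rounded to 4 decimal places: λ_− ≈ 2.2435, λ_+ ≈ 11.5678.


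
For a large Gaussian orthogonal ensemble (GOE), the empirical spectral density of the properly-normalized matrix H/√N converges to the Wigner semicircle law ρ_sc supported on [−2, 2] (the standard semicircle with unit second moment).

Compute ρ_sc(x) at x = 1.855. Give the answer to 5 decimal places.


ρ_sc(x) = (1/(2π)) √(4 − x²). With x = 1.855:
  4 − x² = 4 − (1.855)² = 4 − 3.441025 = 0.558975.
  √(4 − x²) = 0.747646.
  1/(2π) = 0.159155.
  ρ_sc(1.855) = 0.159155 · 0.747646 = 0.118992.

Rounded to 5 decimal places: ρ_sc(1.855) ≈ 0.11899.


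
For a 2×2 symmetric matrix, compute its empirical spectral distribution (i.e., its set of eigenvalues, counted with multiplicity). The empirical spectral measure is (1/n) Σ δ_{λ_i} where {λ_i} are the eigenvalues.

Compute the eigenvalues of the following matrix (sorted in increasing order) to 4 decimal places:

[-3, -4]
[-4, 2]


Since M is real symmetric, both eigenvalues are real; they are the roots of det(λI − M) = λ² − (tr M) λ + det M.
tr M = -3 + 2 = -1.
det M = (-3)·2 − (-4)² = -6 − 16 = -22.
Characteristic polynomial: λ² + λ − 22 = 0.
Discriminant Δ = (tr M)² − 4·det M = 1 − (-88) = 89; √Δ = 9.433981.
λ = (tr M ± √Δ)/2 = (-1 ± 9.433981)/2, giving (tr M − √Δ)/2 = -5.2170 and (tr M + √Δ)/2 = 4.2170.

Eigenvalues sorted in increasing order: [-5.2170, 4.2170].


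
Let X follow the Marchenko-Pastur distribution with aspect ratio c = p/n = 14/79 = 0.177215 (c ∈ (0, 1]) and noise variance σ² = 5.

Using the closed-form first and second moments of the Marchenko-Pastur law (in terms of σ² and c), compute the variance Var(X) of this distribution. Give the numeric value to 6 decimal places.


Recall the MP moments m_1 = E[X] = σ² and m_2 = E[X²] = σ⁴ (1 + c).
m_1 = E[X] = σ² = 5, so m_1² = 25.
m_2 = E[X²] = σ⁴ (1 + c) = 25 · (1 + 0.177215) = 25 · 1.177215 = 29.430380.
(Note m_2 − m_1² simplifies to c · σ⁴ = 0.177215 · 25.)

Var(X) = m_2 − m_1² = 29.430380 − 25 = 4.430380.


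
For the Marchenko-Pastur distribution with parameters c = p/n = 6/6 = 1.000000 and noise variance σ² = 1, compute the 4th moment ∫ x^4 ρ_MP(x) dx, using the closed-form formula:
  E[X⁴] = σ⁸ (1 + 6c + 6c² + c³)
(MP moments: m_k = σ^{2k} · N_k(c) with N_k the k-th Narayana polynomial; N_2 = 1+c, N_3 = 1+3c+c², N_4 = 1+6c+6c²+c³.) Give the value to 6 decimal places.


E[X⁴] = σ⁸ (1 + 6c + 6c² + c³) (fourth MP moment). With σ² = 1 (so σ⁸ = 1) and c = 6/6 = 1.000000: E[X⁴] = 1 · (1 + 6·1.000000 + 6·(1.000000)² + (1.000000)³) = 1 · 14.000000.

So E[X^4] = 14.000000.


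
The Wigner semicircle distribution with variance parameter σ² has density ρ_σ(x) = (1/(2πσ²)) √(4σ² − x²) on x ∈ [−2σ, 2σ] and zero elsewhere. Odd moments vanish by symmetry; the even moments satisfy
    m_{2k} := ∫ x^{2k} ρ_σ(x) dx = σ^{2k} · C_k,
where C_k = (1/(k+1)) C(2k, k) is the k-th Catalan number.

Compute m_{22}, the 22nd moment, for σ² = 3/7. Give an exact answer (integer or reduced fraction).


By the scaled semicircle moment identity, m_{2k} = σ^{2k} · C_k with k = 11.
C_11 = (1/(k+1)) · C(2k, k) = (1/12) · C(22, 11) = (1/12) · 705432 = 58786.
σ^{2k} = (σ²)^k = (3/7)^11 = 177147/1977326743.

Therefore m_{22} = σ^{22} · C_11 = (177147/1977326743) · 58786 = 1487680506/282475249.


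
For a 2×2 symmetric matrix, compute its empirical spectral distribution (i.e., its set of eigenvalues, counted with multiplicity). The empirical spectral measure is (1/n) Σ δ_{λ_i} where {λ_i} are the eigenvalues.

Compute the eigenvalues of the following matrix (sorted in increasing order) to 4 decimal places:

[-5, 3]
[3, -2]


Since M is real symmetric, both eigenvalues are real; they are the roots of det(λI − M) = λ² − (tr M) λ + det M.
tr M = -5 + (-2) = -7.
det M = (-5)·(-2) − 3² = 10 − 9 = 1.
Characteristic polynomial: λ² + 7λ + 1 = 0.
Discriminant Δ = (tr M)² − 4·det M = 49 − 4 = 45; √Δ = 6.708204.
λ = (tr M ± √Δ)/2 = (-7 ± 6.708204)/2, giving (tr M − √Δ)/2 = -6.8541 and (tr M + √Δ)/2 = -0.1459.

Eigenvalues sorted in increasing order: [-6.8541, -0.1459].


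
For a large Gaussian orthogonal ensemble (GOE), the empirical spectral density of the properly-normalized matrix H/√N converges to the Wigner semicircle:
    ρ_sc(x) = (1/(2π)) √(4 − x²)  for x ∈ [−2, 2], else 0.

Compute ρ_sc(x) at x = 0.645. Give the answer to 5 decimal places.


ρ_sc(x) = (1/(2π)) √(4 − x²). With x = 0.645:
  4 − x² = 4 − (0.645)² = 4 − 0.416025 = 3.583975.
  √(4 − x²) = 1.893139.
  1/(2π) = 0.159155.
  ρ_sc(0.645) = 0.159155 · 1.893139 = 0.301302.

Rounded to 5 decimal places: ρ_sc(0.645) ≈ 0.30130.


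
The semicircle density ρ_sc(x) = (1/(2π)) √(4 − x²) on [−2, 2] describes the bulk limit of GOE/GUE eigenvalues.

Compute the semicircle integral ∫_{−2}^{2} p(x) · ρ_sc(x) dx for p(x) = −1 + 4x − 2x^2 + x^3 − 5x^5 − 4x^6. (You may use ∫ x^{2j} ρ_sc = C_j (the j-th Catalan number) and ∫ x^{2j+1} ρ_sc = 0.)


Write p(x) = Σ a_i x^i, split into monomials and integrate each against ρ_sc separately.
Using ∫ x^{2j} ρ_sc = C_j = (1/(j+1)) C(2j, j) (Catalan numbers) and ∫ x^{2j+1} ρ_sc = 0 (odd monomials vanish by symmetry):
  i = 0 (even): a_0 · C_{0} = -1 · 1 = -1
  i = 1 (odd): ∫ x^1 ρ_sc = 0 (vanishes)
  i = 2 (even): a_2 · C_{1} = -2 · 1 = -2
  i = 3 (odd): ∫ x^3 ρ_sc = 0 (vanishes)
  i = 5 (odd): ∫ x^5 ρ_sc = 0 (vanishes)
  i = 6 (even): a_6 · C_{3} = -4 · 5 = -20

Summing the contributions: ∫_{−2}^{2} p(x) ρ_sc(x) dx = (-1) + (-2) + (-20) = -23.


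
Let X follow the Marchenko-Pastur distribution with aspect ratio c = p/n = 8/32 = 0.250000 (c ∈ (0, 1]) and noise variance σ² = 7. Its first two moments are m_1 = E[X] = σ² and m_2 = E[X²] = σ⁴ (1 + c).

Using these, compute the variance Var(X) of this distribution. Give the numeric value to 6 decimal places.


m_1 = E[X] = σ² = 7, so m_1² = 49.
m_2 = E[X²] = σ⁴ (1 + c) = 49 · (1 + 0.250000) = 49 · 1.250000 = 61.250000.
(Note m_2 − m_1² simplifies to c · σ⁴ = 0.250000 · 49.)

Var(X) = m_2 − m_1² = 61.250000 − 49 = 12.250000.


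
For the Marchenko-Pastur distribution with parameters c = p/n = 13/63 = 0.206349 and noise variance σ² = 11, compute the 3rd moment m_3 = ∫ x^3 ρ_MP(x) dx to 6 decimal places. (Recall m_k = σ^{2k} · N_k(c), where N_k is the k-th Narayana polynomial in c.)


E[X³] = σ⁶ (1 + 3c + c²) (third MP moment). With σ² = 11 (so σ⁶ = 1331) and c = 13/63 = 0.206349: E[X³] = 1331 · (1 + 3·0.206349 + (0.206349)²) = 1331 · 1.661628.

So E[X^3] = 2211.626354.


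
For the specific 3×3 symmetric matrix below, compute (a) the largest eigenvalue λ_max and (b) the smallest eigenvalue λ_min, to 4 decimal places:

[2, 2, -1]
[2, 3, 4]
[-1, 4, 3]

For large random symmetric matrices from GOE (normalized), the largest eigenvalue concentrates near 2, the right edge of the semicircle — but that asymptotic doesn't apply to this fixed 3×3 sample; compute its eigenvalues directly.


Since M is real symmetric, all three eigenvalues are real; they are the roots of det(λI − M) = λ³ − (tr M) λ² + s λ − det M, where s is the sum of the principal 2×2 minors.
tr M = 2 + 3 + 3 = 8.
s = (2·3 − 2²) + (2·3 − (-1)²) + (3·3 − 4²) = 2 + 5 + (-7) = 0.
det M (expand along row 1) = 2·(-7) − 2·10 + (-1)·11 = -45.
Characteristic polynomial: λ³ − 8λ² + 45 = 0.
Substitute λ = y + (tr M)/3 = y + 2.666667 to remove the quadratic term: y³ + p·y + q = 0 with p = s − (tr M)²/3 = -21.333333 and q = −2(tr M)³/27 + (tr M)·s/3 − det M = 7.074074.
Three real roots ⇒ use the trigonometric (Viète) form: r = 2√(−p/3) = 5.333333, φ = arccos(3q/(p·r)) = arccos(-0.186523) = 1.758419 rad.
y_k = r·cos(φ/3 − 2πk/3) for k = 0, 1, 2 gives y = 4.443106, 0.333333, -4.776439.
λ_k = y_k + 2.666667 gives λ = 7.1098, 3.0000, -2.1098 (check: the sum is 8.0000 = tr M).

Hence λ_max = 7.1098 and λ_min = -2.1098.


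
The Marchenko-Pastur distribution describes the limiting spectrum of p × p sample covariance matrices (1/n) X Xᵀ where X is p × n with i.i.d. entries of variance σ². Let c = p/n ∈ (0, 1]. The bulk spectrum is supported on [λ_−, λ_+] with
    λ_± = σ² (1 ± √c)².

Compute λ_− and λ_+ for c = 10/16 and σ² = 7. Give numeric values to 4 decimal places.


c = 10/16 = 0.625000; √c = 0.790569.
λ_− = σ² (1 − √c)² = 7 · (1 − 0.790569)² = 7 · (0.209431)² = 0.307028.
λ_+ = σ² (1 + √c)² = 7 · (1 + 0.790569)² = 7 · (1.790569)² = 22.442972.

Rounded to 4 decimal places: λ_− ≈ 0.3070, λ_+ ≈ 22.4430.


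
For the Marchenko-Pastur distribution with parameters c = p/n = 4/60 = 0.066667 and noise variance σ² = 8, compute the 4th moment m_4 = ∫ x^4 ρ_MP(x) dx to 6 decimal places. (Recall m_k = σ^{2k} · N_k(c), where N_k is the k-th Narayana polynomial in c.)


E[X⁴] = σ⁸ (1 + 6c + 6c² + c³) (fourth MP moment). With σ² = 8 (so σ⁸ = 4096) and c = 4/60 = 0.066667: E[X⁴] = 4096 · (1 + 6·0.066667 + 6·(0.066667)² + (0.066667)³) = 4096 · 1.426963.

So E[X^4] = 5844.840296.


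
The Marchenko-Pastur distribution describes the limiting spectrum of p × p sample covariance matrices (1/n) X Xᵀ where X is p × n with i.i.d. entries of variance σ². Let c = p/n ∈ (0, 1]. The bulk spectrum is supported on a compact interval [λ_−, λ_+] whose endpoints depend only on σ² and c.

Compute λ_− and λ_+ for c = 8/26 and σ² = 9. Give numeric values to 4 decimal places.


c = 8/26 = 0.307692; √c = 0.554700.
λ_− = σ² (1 − √c)² = 9 · (1 − 0.554700)² = 9 · (0.445300)² = 1.784627.
λ_+ = σ² (1 + √c)² = 9 · (1 + 0.554700)² = 9 · (1.554700)² = 21.753834.

Rounded to 4 decimal places: λ_− ≈ 1.7846, λ_+ ≈ 21.7538.


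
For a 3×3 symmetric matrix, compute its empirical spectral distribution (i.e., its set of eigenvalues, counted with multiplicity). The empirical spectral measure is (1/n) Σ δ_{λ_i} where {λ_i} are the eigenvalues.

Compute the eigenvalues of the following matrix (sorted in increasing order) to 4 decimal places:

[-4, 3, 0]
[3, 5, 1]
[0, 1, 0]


Since M is real symmetric, all three eigenvalues are real; they are the roots of det(λI − M) = λ³ − (tr M) λ² + s λ − det M, where s is the sum of the principal 2×2 minors.
tr M = -4 + 5 + 0 = 1.
s = ((-4)·5 − 3²) + ((-4)·0 − 0²) + (5·0 − 1²) = -29 + 0 + (-1) = -30.
det M (expand along row 1) = (-4)·(-1) − 3·0 + 0·3 = 4.
Characteristic polynomial: λ³ − λ² − 30λ − 4 = 0.
Substitute λ = y + (tr M)/3 = y + 0.333333 to remove the quadratic term: y³ + p·y + q = 0 with p = s − (tr M)²/3 = -30.333333 and q = −2(tr M)³/27 + (tr M)·s/3 − det M = -14.074074.
Three real roots ⇒ use the trigonometric (Viète) form: r = 2√(−p/3) = 6.359595, φ = arccos(3q/(p·r)) = arccos(0.218873) = 1.350137 rad.
y_k = r·cos(φ/3 − 2πk/3) for k = 0, 1, 2 gives y = 5.726352, -0.467346, -5.259006.
λ_k = y_k + 0.333333 gives λ = 6.0597, -0.1340, -4.9257 (check: the sum is 1.0000 = tr M).

Eigenvalues sorted in increasing order: [-4.9257, -0.1340, 6.0597].


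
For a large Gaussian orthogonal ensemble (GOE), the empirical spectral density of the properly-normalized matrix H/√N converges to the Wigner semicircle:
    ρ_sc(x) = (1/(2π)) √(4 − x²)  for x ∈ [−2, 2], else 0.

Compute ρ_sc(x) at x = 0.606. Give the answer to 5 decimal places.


ρ_sc(x) = (1/(2π)) √(4 − x²). With x = 0.606:
  4 − x² = 4 − (0.606)² = 4 − 0.367236 = 3.632764.
  √(4 − x²) = 1.905981.
  1/(2π) = 0.159155.
  ρ_sc(0.606) = 0.159155 · 1.905981 = 0.303346.

Rounded to 5 decimal places: ρ_sc(0.606) ≈ 0.30335.


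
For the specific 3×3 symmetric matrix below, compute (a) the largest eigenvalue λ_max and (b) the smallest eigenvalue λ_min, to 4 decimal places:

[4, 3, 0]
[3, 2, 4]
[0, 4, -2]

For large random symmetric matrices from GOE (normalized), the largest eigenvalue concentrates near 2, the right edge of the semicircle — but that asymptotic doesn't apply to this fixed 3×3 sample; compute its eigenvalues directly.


Since M is real symmetric, all three eigenvalues are real; they are the roots of det(λI − M) = λ³ − (tr M) λ² + s λ − det M, where s is the sum of the principal 2×2 minors.
tr M = 4 + 2 + (-2) = 4.
s = (4·2 − 3²) + (4·(-2) − 0²) + (2·(-2) − 4²) = -1 + (-8) + (-20) = -29.
det M (expand along row 1) = 4·(-20) − 3·(-6) + 0·12 = -62.
Characteristic polynomial: λ³ − 4λ² − 29λ + 62 = 0.
Substitute λ = y + (tr M)/3 = y + 1.333333 to remove the quadratic term: y³ + p·y + q = 0 with p = s − (tr M)²/3 = -34.333333 and q = −2(tr M)³/27 + (tr M)·s/3 − det M = 18.592593.
Three real roots ⇒ use the trigonometric (Viète) form: r = 2√(−p/3) = 6.765928, φ = arccos(3q/(p·r)) = arccos(-0.240114) = 1.813280 rad.
y_k = r·cos(φ/3 − 2πk/3) for k = 0, 1, 2 gives y = 5.567195, 0.546280, -6.113475.
λ_k = y_k + 1.333333 gives λ = 6.9005, 1.8796, -4.7801 (check: the sum is 4.0000 = tr M).

Hence λ_max = 6.9005 and λ_min = -4.7801.


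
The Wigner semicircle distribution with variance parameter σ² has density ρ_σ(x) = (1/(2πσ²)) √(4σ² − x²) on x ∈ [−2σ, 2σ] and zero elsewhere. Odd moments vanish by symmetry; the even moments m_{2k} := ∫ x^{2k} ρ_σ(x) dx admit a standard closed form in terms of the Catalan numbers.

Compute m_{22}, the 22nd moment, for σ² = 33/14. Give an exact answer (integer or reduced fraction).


By the scaled semicircle moment identity, m_{2k} = σ^{2k} · C_k with k = 11.
C_11 = (1/(k+1)) · C(2k, k) = (1/12) · C(22, 11) = (1/12) · 705432 = 58786.
σ^{2k} = (σ²)^k = (33/14)^11 = 50542106513726817/4049565169664.

Therefore m_{22} = σ^{22} · C_11 = (50542106513726817/4049565169664) · 58786 = 212226305251138904583/289254654976.


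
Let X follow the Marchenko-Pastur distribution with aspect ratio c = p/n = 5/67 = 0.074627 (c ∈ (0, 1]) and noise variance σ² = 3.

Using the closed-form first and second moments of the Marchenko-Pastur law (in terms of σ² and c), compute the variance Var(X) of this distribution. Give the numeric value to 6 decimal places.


Recall the MP moments m_1 = E[X] = σ² and m_2 = E[X²] = σ⁴ (1 + c).
m_1 = E[X] = σ² = 3, so m_1² = 9.
m_2 = E[X²] = σ⁴ (1 + c) = 9 · (1 + 0.074627) = 9 · 1.074627 = 9.671642.
(Note m_2 − m_1² simplifies to c · σ⁴ = 0.074627 · 9.)

Var(X) = m_2 − m_1² = 9.671642 − 9 = 0.671642.


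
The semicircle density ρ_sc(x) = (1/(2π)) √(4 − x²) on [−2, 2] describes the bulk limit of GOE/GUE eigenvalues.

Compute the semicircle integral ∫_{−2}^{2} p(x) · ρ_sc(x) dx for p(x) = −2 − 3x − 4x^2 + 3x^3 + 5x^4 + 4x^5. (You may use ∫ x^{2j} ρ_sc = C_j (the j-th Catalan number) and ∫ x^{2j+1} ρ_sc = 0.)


Write p(x) = Σ a_i x^i, split into monomials and integrate each against ρ_sc separately.
Using ∫ x^{2j} ρ_sc = C_j = (1/(j+1)) C(2j, j) (Catalan numbers) and ∫ x^{2j+1} ρ_sc = 0 (odd monomials vanish by symmetry):
  i = 0 (even): a_0 · C_{0} = -2 · 1 = -2
  i = 1 (odd): ∫ x^1 ρ_sc = 0 (vanishes)
  i = 2 (even): a_2 · C_{1} = -4 · 1 = -4
  i = 3 (odd): ∫ x^3 ρ_sc = 0 (vanishes)
  i = 4 (even): a_4 · C_{2} = 5 · 2 = 10
  i = 5 (odd): ∫ x^5 ρ_sc = 0 (vanishes)

Summing the contributions: ∫_{−2}^{2} p(x) ρ_sc(x) dx = (-2) + (-4) + 10 = 4.


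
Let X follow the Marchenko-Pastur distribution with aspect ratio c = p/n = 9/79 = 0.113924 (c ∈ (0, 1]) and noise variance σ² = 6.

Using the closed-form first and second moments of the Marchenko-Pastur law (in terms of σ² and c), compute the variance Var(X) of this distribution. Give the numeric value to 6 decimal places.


Recall the MP moments m_1 = E[X] = σ² and m_2 = E[X²] = σ⁴ (1 + c).
m_1 = E[X] = σ² = 6, so m_1² = 36.
m_2 = E[X²] = σ⁴ (1 + c) = 36 · (1 + 0.113924) = 36 · 1.113924 = 40.101266.
(Note m_2 − m_1² simplifies to c · σ⁴ = 0.113924 · 36.)

Var(X) = m_2 − m_1² = 40.101266 − 36 = 4.101266.


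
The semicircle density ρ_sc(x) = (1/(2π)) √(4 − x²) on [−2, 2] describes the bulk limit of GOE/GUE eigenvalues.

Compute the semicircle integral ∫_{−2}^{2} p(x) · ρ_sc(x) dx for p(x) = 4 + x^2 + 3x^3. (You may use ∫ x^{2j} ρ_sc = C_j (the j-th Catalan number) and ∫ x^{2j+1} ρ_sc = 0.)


Write p(x) = Σ a_i x^i, split into monomials and integrate each against ρ_sc separately.
Using ∫ x^{2j} ρ_sc = C_j = (1/(j+1)) C(2j, j) (Catalan numbers) and ∫ x^{2j+1} ρ_sc = 0 (odd monomials vanish by symmetry):
  i = 0 (even): a_0 · C_{0} = 4 · 1 = 4
  i = 2 (even): a_2 · C_{1} = 1 · 1 = 1
  i = 3 (odd): ∫ x^3 ρ_sc = 0 (vanishes)

Summing the contributions: ∫_{−2}^{2} p(x) ρ_sc(x) dx = 4 + 1 = 5.


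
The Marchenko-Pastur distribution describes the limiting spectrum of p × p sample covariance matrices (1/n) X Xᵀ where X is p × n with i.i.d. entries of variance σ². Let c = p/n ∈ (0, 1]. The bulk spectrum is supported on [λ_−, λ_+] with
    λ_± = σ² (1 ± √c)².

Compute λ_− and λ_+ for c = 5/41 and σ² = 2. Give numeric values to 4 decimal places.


c = 5/41 = 0.121951; √c = 0.349215.
λ_− = σ² (1 − √c)² = 2 · (1 − 0.349215)² = 2 · (0.650785)² = 0.847042.
λ_+ = σ² (1 + √c)² = 2 · (1 + 0.349215)² = 2 · (1.349215)² = 3.640763.

Rounded to 4 decimal places: λ_− ≈ 0.8470, λ_+ ≈ 3.6408.


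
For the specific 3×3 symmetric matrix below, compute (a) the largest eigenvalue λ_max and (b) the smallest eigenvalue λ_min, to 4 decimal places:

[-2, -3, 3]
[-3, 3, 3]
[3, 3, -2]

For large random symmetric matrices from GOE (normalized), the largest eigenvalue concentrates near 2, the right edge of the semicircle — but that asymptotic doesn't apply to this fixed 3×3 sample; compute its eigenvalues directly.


Since M is real symmetric, all three eigenvalues are real; they are the roots of det(λI − M) = λ³ − (tr M) λ² + s λ − det M, where s is the sum of the principal 2×2 minors.
tr M = -2 + 3 + (-2) = -1.
s = ((-2)·3 − (-3)²) + ((-2)·(-2) − 3²) + (3·(-2) − 3²) = -15 + (-5) + (-15) = -35.
det M (expand along row 1) = (-2)·(-15) − (-3)·(-3) + 3·(-18) = -33.
Characteristic polynomial: λ³ + λ² − 35λ + 33 = 0.
Substitute λ = y + (tr M)/3 = y − 0.333333 to remove the quadratic term: y³ + p·y + q = 0 with p = s − (tr M)²/3 = -35.333333 and q = −2(tr M)³/27 + (tr M)·s/3 − det M = 44.740741.
Three real roots ⇒ use the trigonometric (Viète) form: r = 2√(−p/3) = 6.863753, φ = arccos(3q/(p·r)) = arccos(-0.553450) = 2.157297 rad.
y_k = r·cos(φ/3 − 2πk/3) for k = 0, 1, 2 gives y = 5.164285, 1.333333, -6.497619.
λ_k = y_k − 0.333333 gives λ = 4.8310, 1.0000, -6.8310 (check: the sum is -1.0000 = tr M).

Hence λ_max = 4.8310 and λ_min = -6.8310.


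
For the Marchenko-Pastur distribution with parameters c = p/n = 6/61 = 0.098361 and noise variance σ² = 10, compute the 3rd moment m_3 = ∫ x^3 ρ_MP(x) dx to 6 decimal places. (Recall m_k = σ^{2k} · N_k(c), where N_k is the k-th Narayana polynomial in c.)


E[X³] = σ⁶ (1 + 3c + c²) (third MP moment). With σ² = 10 (so σ⁶ = 1000) and c = 6/61 = 0.098361: E[X³] = 1000 · (1 + 3·0.098361 + (0.098361)²) = 1000 · 1.304757.

So E[X^3] = 1304.756786.


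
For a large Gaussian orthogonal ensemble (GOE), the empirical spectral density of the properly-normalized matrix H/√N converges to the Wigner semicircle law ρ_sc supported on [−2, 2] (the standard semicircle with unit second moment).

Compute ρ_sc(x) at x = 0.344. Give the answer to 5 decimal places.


ρ_sc(x) = (1/(2π)) √(4 − x²). With x = 0.344:
  4 − x² = 4 − (0.344)² = 4 − 0.118336 = 3.881664.
  √(4 − x²) = 1.970194.
  1/(2π) = 0.159155.
  ρ_sc(0.344) = 0.159155 · 1.970194 = 0.313566.

Rounded to 5 decimal places: ρ_sc(0.344) ≈ 0.31357.


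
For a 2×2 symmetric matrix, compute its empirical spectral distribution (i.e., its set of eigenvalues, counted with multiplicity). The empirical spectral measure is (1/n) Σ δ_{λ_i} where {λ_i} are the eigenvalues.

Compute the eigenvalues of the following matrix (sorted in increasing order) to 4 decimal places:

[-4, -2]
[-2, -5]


Since M is real symmetric, both eigenvalues are real; they are the roots of det(λI − M) = λ² − (tr M) λ + det M.
tr M = -4 + (-5) = -9.
det M = (-4)·(-5) − (-2)² = 20 − 4 = 16.
Characteristic polynomial: λ² + 9λ + 16 = 0.
Discriminant Δ = (tr M)² − 4·det M = 81 − 64 = 17; √Δ = 4.123106.
λ = (tr M ± √Δ)/2 = (-9 ± 4.123106)/2, giving (tr M − √Δ)/2 = -6.5616 and (tr M + √Δ)/2 = -2.4384.

Eigenvalues sorted in increasing order: [-6.5616, -2.4384].


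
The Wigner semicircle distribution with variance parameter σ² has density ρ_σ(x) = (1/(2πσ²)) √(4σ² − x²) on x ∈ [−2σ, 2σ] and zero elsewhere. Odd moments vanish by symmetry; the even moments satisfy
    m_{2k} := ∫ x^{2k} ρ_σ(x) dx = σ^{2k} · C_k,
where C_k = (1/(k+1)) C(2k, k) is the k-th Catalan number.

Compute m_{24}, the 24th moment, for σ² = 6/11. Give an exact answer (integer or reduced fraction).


By the scaled semicircle moment identity, m_{2k} = σ^{2k} · C_k with k = 12.
C_12 = (1/(k+1)) · C(2k, k) = (1/13) · C(24, 12) = (1/13) · 2704156 = 208012.
σ^{2k} = (σ²)^k = (6/11)^12 = 2176782336/3138428376721.

Therefore m_{24} = σ^{24} · C_12 = (2176782336/3138428376721) · 208012 = 452796847276032/3138428376721.


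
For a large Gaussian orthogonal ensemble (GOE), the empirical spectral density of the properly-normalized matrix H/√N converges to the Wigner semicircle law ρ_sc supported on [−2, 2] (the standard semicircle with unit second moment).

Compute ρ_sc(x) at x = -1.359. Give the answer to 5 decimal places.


ρ_sc(x) = (1/(2π)) √(4 − x²). With x = -1.359:
  4 − x² = 4 − (-1.359)² = 4 − 1.846881 = 2.153119.
  √(4 − x²) = 1.467351.
  1/(2π) = 0.159155.
  ρ_sc(-1.359) = 0.159155 · 1.467351 = 0.233536.

Rounded to 5 decimal places: ρ_sc(-1.359) ≈ 0.23354.


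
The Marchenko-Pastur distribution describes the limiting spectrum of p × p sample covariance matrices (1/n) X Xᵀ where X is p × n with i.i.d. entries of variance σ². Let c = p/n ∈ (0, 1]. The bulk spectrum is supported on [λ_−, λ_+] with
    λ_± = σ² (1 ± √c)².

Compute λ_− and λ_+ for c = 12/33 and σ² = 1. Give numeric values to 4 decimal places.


c = 12/33 = 0.363636; √c = 0.603023.
λ_− = σ² (1 − √c)² = 1 · (1 − 0.603023)² = 1 · (0.396977)² = 0.157591.
λ_+ = σ² (1 + √c)² = 1 · (1 + 0.603023)² = 1 · (1.603023)² = 2.569682.

Rounded to 4 decimal places: λ_− ≈ 0.1576, λ_+ ≈ 2.5697.


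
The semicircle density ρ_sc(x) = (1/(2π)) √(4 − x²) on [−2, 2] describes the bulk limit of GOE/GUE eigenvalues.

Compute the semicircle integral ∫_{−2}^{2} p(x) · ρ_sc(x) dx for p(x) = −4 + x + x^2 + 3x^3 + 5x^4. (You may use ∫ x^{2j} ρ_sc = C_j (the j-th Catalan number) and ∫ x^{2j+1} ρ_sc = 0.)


Write p(x) = Σ a_i x^i, split into monomials and integrate each against ρ_sc separately.
Using ∫ x^{2j} ρ_sc = C_j = (1/(j+1)) C(2j, j) (Catalan numbers) and ∫ x^{2j+1} ρ_sc = 0 (odd monomials vanish by symmetry):
  i = 0 (even): a_0 · C_{0} = -4 · 1 = -4
  i = 1 (odd): ∫ x^1 ρ_sc = 0 (vanishes)
  i = 2 (even): a_2 · C_{1} = 1 · 1 = 1
  i = 3 (odd): ∫ x^3 ρ_sc = 0 (vanishes)
  i = 4 (even): a_4 · C_{2} = 5 · 2 = 10

Summing the contributions: ∫_{−2}^{2} p(x) ρ_sc(x) dx = (-4) + 1 + 10 = 7.


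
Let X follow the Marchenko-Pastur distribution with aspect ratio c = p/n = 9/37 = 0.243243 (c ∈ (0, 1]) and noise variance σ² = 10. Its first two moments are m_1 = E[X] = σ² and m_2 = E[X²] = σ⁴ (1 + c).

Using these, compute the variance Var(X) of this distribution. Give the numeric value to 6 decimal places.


m_1 = E[X] = σ² = 10, so m_1² = 100.
m_2 = E[X²] = σ⁴ (1 + c) = 100 · (1 + 0.243243) = 100 · 1.243243 = 124.324324.
(Note m_2 − m_1² simplifies to c · σ⁴ = 0.243243 · 100.)

Var(X) = m_2 − m_1² = 124.324324 − 100 = 24.324324.


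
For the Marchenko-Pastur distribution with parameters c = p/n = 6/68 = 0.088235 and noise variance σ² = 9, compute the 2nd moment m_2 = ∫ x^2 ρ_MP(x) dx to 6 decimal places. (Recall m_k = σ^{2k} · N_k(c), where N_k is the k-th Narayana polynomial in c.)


E[X²] = σ⁴ (1 + c) (second MP moment). With σ² = 9 (so σ⁴ = 81) and c = 6/68 = 0.088235: E[X²] = 81 · (1 + 0.088235) = 81 · 1.088235.

So E[X^2] = 88.147059.


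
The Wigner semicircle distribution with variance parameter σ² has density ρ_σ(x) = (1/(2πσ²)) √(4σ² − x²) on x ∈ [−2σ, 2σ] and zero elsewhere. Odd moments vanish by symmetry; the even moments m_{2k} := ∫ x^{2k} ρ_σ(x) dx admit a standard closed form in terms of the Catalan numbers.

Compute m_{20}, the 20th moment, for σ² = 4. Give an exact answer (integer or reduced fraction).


By the scaled semicircle moment identity, m_{2k} = σ^{2k} · C_k with k = 10.
C_10 = (1/(k+1)) · C(2k, k) = (1/11) · C(20, 10) = (1/11) · 184756 = 16796.
σ^{2k} = (σ²)^k = (4)^10 = 1048576.

Therefore m_{20} = σ^{20} · C_10 = 1048576 · 16796 = 17611882496.


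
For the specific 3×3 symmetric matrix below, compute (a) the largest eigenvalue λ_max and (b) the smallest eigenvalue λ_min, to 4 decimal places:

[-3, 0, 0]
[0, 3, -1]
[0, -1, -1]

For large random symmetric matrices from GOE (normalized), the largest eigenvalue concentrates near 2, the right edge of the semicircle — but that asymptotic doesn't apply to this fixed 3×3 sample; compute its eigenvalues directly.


Since M is real symmetric, all three eigenvalues are real; they are the roots of det(λI − M) = λ³ − (tr M) λ² + s λ − det M, where s is the sum of the principal 2×2 minors.
tr M = -3 + 3 + (-1) = -1.
s = ((-3)·3 − 0²) + ((-3)·(-1) − 0²) + (3·(-1) − (-1)²) = -9 + 3 + (-4) = -10.
det M (expand along row 1) = (-3)·(-4) − 0·0 + 0·0 = 12.
Characteristic polynomial: λ³ + λ² − 10λ − 12 = 0.
Substitute λ = y + (tr M)/3 = y − 0.333333 to remove the quadratic term: y³ + p·y + q = 0 with p = s − (tr M)²/3 = -10.333333 and q = −2(tr M)³/27 + (tr M)·s/3 − det M = -8.592593.
Three real roots ⇒ use the trigonometric (Viète) form: r = 2√(−p/3) = 3.711843, φ = arccos(3q/(p·r)) = arccos(0.672071) = 0.833794 rad.
y_k = r·cos(φ/3 − 2πk/3) for k = 0, 1, 2 gives y = 3.569401, -0.902735, -2.666667.
λ_k = y_k − 0.333333 gives λ = 3.2361, -1.2361, -3.0000 (check: the sum is -1.0000 = tr M).

Hence λ_max = 3.2361 and λ_min = -3.0000.
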